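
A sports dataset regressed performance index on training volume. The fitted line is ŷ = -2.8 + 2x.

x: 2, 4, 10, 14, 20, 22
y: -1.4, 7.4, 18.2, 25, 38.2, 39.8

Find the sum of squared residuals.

SSE = 15.6

x=2: ŷ = -2.8 + 2·2 = 1.2; r = -1.4 − 1.2 = -2.6
x=4: ŷ = -2.8 + 2·4 = 5.2; r = 7.4 − 5.2 = 2.2
x=10: ŷ = -2.8 + 2·10 = 17.2; r = 18.2 − 17.2 = 1
x=14: ŷ = -2.8 + 2·14 = 25.2; r = 25 − 25.2 = -0.2
x=20: ŷ = -2.8 + 2·20 = 37.2; r = 38.2 − 37.2 = 1
x=22: ŷ = -2.8 + 2·22 = 41.2; r = 39.8 − 41.2 = -1.4
SSE = 6.76 + 4.84 + 1 + 0.04 + 1 + 1.96 = 15.6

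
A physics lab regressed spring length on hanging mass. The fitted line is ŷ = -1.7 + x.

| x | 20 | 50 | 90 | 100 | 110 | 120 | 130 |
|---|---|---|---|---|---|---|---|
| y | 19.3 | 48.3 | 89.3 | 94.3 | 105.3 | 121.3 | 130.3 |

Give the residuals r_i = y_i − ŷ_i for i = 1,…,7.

1, 0, 1, -4, -3, 3, 2

x=20: ŷ = -1.7 + 20 = 18.3; r = 19.3 − 18.3 = 1
x=50: ŷ = -1.7 + 50 = 48.3; r = 48.3 − 48.3 = 0
x=90: ŷ = -1.7 + 90 = 88.3; r = 89.3 − 88.3 = 1
x=100: ŷ = -1.7 + 100 = 98.3; r = 94.3 − 98.3 = -4
x=110: ŷ = -1.7 + 110 = 108.3; r = 105.3 − 108.3 = -3
x=120: ŷ = -1.7 + 120 = 118.3; r = 121.3 − 118.3 = 3
x=130: ŷ = -1.7 + 130 = 128.3; r = 130.3 − 128.3 = 2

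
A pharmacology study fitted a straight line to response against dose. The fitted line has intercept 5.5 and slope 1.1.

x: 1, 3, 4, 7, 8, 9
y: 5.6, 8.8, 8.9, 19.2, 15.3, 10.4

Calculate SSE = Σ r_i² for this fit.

SSE = 64

x=1: ŷ = 5.5 + 1.1·1 = 6.6; r = 5.6 − 6.6 = -1
x=3: ŷ = 5.5 + 1.1·3 = 8.8; r = 8.8 − 8.8 = 0
x=4: ŷ = 5.5 + 1.1·4 = 9.9; r = 8.9 − 9.9 = -1
x=7: ŷ = 5.5 + 1.1·7 = 13.2; r = 19.2 − 13.2 = 6
x=8: ŷ = 5.5 + 1.1·8 = 14.3; r = 15.3 − 14.3 = 1
x=9: ŷ = 5.5 + 1.1·9 = 15.4; r = 10.4 − 15.4 = -5
SSE = 1 + 0 + 1 + 36 + 1 + 25 = 64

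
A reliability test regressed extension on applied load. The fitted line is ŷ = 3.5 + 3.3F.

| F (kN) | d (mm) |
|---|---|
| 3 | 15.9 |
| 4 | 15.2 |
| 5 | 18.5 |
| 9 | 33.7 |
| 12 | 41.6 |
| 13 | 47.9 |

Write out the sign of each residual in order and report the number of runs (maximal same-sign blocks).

5 runs

F=3: ŷ = 3.5 + 3.3·3 = 13.4; e = 15.9 − 13.4 = 2.5
F=4: ŷ = 3.5 + 3.3·4 = 16.7; e = 15.2 − 16.7 = -1.5
F=5: ŷ = 3.5 + 3.3·5 = 20; e = 18.5 − 20 = -1.5
F=9: ŷ = 3.5 + 3.3·9 = 33.2; e = 33.7 − 33.2 = 0.5
F=12: ŷ = 3.5 + 3.3·12 = 43.1; e = 41.6 − 43.1 = -1.5
F=13: ŷ = 3.5 + 3.3·13 = 46.4; e = 47.9 − 46.4 = 1.5
Signs: + − − + − +
Runs: +×1, −×2, +×1, −×1, +×1 → 5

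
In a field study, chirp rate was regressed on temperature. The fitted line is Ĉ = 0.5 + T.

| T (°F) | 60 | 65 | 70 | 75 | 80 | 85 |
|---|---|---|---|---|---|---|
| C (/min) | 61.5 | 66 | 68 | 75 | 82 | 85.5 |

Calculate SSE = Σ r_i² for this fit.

T=60: Ĉ = 0.5 + 60 = 60.5; r = 61.5 − 60.5 = 1
T=65: Ĉ = 0.5 + 65 = 65.5; r = 66 − 65.5 = 0.5
T=70: Ĉ = 0.5 + 70 = 70.5; r = 68 − 70.5 = -2.5
T=75: Ĉ = 0.5 + 75 = 75.5; r = 75 − 75.5 = -0.5
T=80: Ĉ = 0.5 + 80 = 80.5; r = 82 − 80.5 = 1.5
T=85: Ĉ = 0.5 + 85 = 85.5; r = 85.5 − 85.5 = 0
SSE = 1 + 0.25 + 6.25 + 0.25 + 2.25 + 0 = 10

SSE = 10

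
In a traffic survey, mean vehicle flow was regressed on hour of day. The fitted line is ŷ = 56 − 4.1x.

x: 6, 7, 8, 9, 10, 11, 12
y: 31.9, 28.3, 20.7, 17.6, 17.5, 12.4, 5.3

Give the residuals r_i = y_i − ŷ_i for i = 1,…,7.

x=6: ŷ = 56 − 4.1·6 = 31.4; r = 31.9 − 31.4 = 0.5
x=7: ŷ = 56 − 4.1·7 = 27.3; r = 28.3 − 27.3 = 1
x=8: ŷ = 56 − 4.1·8 = 23.2; r = 20.7 − 23.2 = -2.5
x=9: ŷ = 56 − 4.1·9 = 19.1; r = 17.6 − 19.1 = -1.5
x=10: ŷ = 56 − 4.1·10 = 15; r = 17.5 − 15 = 2.5
x=11: ŷ = 56 − 4.1·11 = 10.9; r = 12.4 − 10.9 = 1.5
x=12: ŷ = 56 − 4.1·12 = 6.8; r = 5.3 − 6.8 = -1.5

0.5, 1, -2.5, -1.5, 2.5, 1.5, -1.5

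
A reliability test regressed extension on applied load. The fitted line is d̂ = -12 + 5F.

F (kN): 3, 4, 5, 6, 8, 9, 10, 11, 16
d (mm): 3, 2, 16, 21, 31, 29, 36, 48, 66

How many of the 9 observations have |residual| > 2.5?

F=3: d̂ = -12 + 5·3 = 3; e = 3 − 3 = 0
F=4: d̂ = -12 + 5·4 = 8; e = 2 − 8 = -6
F=5: d̂ = -12 + 5·5 = 13; e = 16 − 13 = 3
F=6: d̂ = -12 + 5·6 = 18; e = 21 − 18 = 3
F=8: d̂ = -12 + 5·8 = 28; e = 31 − 28 = 3
F=9: d̂ = -12 + 5·9 = 33; e = 29 − 33 = -4
F=10: d̂ = -12 + 5·10 = 38; e = 36 − 38 = -2
F=11: d̂ = -12 + 5·11 = 43; e = 48 − 43 = 5
F=16: d̂ = -12 + 5·16 = 68; e = 66 − 68 = -2
|e| > 2.5: F=4 (|e|=6), F=5 (|e|=3), F=6 (|e|=3), F=8 (|e|=3), F=9 (|e|=4), F=11 (|e|=5) → 6

6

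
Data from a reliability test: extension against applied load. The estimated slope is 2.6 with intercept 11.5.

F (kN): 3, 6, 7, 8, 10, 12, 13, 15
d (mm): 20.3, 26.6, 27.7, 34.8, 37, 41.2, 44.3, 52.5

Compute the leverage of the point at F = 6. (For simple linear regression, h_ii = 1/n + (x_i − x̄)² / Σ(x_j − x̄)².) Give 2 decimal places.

h = 0.22

F̄ = (3 + 6 + 7 + 8 + 10 + 12 + 13 + 15)/8 = 9.25
Σ(F − F̄)² = 39.0625 + 10.5625 + 5.0625 + 1.5625 + 0.5625 + 7.5625 + 14.0625 + 33.0625 = 111.5
h = 1/8 + (-3.25)²/111.5 = 0.125 + 0.0947309 = 0.22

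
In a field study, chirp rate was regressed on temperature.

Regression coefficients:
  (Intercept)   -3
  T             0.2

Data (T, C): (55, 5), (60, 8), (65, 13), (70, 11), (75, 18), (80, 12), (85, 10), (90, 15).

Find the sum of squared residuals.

SSE = 72

T=55: ŷ = -3 + 0.2·55 = 8; e = 5 − 8 = -3
T=60: ŷ = -3 + 0.2·60 = 9; e = 8 − 9 = -1
T=65: ŷ = -3 + 0.2·65 = 10; e = 13 − 10 = 3
T=70: ŷ = -3 + 0.2·70 = 11; e = 11 − 11 = 0
T=75: ŷ = -3 + 0.2·75 = 12; e = 18 − 12 = 6
T=80: ŷ = -3 + 0.2·80 = 13; e = 12 − 13 = -1
T=85: ŷ = -3 + 0.2·85 = 14; e = 10 − 14 = -4
T=90: ŷ = -3 + 0.2·90 = 15; e = 15 − 15 = 0
SSE = 9 + 1 + 9 + 0 + 36 + 1 + 16 + 0 = 72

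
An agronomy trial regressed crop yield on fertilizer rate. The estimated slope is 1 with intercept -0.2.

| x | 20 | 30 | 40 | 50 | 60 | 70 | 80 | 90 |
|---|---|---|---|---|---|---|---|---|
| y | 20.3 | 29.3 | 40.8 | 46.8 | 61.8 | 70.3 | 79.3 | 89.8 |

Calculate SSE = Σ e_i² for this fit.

SSE = 15

x=20: ŷ = -0.2 + 20 = 19.8; e = 20.3 − 19.8 = 0.5
x=30: ŷ = -0.2 + 30 = 29.8; e = 29.3 − 29.8 = -0.5
x=40: ŷ = -0.2 + 40 = 39.8; e = 40.8 − 39.8 = 1
x=50: ŷ = -0.2 + 50 = 49.8; e = 46.8 − 49.8 = -3
x=60: ŷ = -0.2 + 60 = 59.8; e = 61.8 − 59.8 = 2
x=70: ŷ = -0.2 + 70 = 69.8; e = 70.3 − 69.8 = 0.5
x=80: ŷ = -0.2 + 80 = 79.8; e = 79.3 − 79.8 = -0.5
x=90: ŷ = -0.2 + 90 = 89.8; e = 89.8 − 89.8 = 0
SSE = 0.25 + 0.25 + 1 + 9 + 4 + 0.25 + 0.25 + 0 = 15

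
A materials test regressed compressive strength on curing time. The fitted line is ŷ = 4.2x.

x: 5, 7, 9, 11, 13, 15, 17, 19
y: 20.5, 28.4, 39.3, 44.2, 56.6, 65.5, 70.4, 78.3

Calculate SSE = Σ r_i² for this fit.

SSE = 21

x=5: ŷ = 4.2·5 = 21; r = 20.5 − 21 = -0.5
x=7: ŷ = 4.2·7 = 29.4; r = 28.4 − 29.4 = -1
x=9: ŷ = 4.2·9 = 37.8; r = 39.3 − 37.8 = 1.5
x=11: ŷ = 4.2·11 = 46.2; r = 44.2 − 46.2 = -2
x=13: ŷ = 4.2·13 = 54.6; r = 56.6 − 54.6 = 2
x=15: ŷ = 4.2·15 = 63; r = 65.5 − 63 = 2.5
x=17: ŷ = 4.2·17 = 71.4; r = 70.4 − 71.4 = -1
x=19: ŷ = 4.2·19 = 79.8; r = 78.3 − 79.8 = -1.5
SSE = 0.25 + 1 + 2.25 + 4 + 4 + 6.25 + 1 + 2.25 = 21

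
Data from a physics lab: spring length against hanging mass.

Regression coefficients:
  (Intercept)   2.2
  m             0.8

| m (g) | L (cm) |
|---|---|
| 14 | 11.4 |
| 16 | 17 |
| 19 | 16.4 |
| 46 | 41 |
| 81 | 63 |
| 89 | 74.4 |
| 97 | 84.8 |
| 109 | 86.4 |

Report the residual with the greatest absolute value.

m=14: L̂ = 2.2 + 0.8·14 = 13.4; r = 11.4 − 13.4 = -2
m=16: L̂ = 2.2 + 0.8·16 = 15; r = 17 − 15 = 2
m=19: L̂ = 2.2 + 0.8·19 = 17.4; r = 16.4 − 17.4 = -1
m=46: L̂ = 2.2 + 0.8·46 = 39; r = 41 − 39 = 2
m=81: L̂ = 2.2 + 0.8·81 = 67; r = 63 − 67 = -4
m=89: L̂ = 2.2 + 0.8·89 = 73.4; r = 74.4 − 73.4 = 1
m=97: L̂ = 2.2 + 0.8·97 = 79.8; r = 84.8 − 79.8 = 5
m=109: L̂ = 2.2 + 0.8·109 = 89.4; r = 86.4 − 89.4 = -3
Largest |r| is 5 at m = 97, residual 5.

r = 5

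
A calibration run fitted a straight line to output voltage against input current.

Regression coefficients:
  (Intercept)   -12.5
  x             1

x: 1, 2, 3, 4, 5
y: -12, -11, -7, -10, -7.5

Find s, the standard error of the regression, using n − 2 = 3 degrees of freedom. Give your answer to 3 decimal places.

x=1: ŷ = -12.5 + 1 = -11.5; r = -12 − (-11.5) = -0.5
x=2: ŷ = -12.5 + 2 = -10.5; r = -11 − (-10.5) = -0.5
x=3: ŷ = -12.5 + 3 = -9.5; r = -7 − (-9.5) = 2.5
x=4: ŷ = -12.5 + 4 = -8.5; r = -10 − (-8.5) = -1.5
x=5: ŷ = -12.5 + 5 = -7.5; r = -7.5 − (-7.5) = 0
SSE = 0.25 + 0.25 + 6.25 + 2.25 + 0 = 9
s = √(9/3) = √3 ≈ 1.732

s = 1.732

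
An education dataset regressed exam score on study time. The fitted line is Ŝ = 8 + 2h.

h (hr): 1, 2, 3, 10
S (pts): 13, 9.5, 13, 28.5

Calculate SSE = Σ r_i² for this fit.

h=1: Ŝ = 8 + 2·1 = 10; r = 13 − 10 = 3
h=2: Ŝ = 8 + 2·2 = 12; r = 9.5 − 12 = -2.5
h=3: Ŝ = 8 + 2·3 = 14; r = 13 − 14 = -1
h=10: Ŝ = 8 + 2·10 = 28; r = 28.5 − 28 = 0.5
SSE = 9 + 6.25 + 1 + 0.25 = 16.5

SSE = 16.5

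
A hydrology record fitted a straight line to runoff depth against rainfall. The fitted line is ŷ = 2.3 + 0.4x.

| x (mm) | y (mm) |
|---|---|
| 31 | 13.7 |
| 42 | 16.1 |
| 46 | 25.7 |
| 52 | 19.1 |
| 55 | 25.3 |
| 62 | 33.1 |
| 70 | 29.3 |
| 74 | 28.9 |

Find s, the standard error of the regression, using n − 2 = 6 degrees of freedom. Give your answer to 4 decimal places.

x=31: ŷ = 2.3 + 0.4·31 = 14.7; e = 13.7 − 14.7 = -1
x=42: ŷ = 2.3 + 0.4·42 = 19.1; e = 16.1 − 19.1 = -3
x=46: ŷ = 2.3 + 0.4·46 = 20.7; e = 25.7 − 20.7 = 5
x=52: ŷ = 2.3 + 0.4·52 = 23.1; e = 19.1 − 23.1 = -4
x=55: ŷ = 2.3 + 0.4·55 = 24.3; e = 25.3 − 24.3 = 1
x=62: ŷ = 2.3 + 0.4·62 = 27.1; e = 33.1 − 27.1 = 6
x=70: ŷ = 2.3 + 0.4·70 = 30.3; e = 29.3 − 30.3 = -1
x=74: ŷ = 2.3 + 0.4·74 = 31.9; e = 28.9 − 31.9 = -3
SSE = 1 + 9 + 25 + 16 + 1 + 36 + 1 + 9 = 98
s = √(98/6) = √16.3333 ≈ 4.0415

s = 4.0415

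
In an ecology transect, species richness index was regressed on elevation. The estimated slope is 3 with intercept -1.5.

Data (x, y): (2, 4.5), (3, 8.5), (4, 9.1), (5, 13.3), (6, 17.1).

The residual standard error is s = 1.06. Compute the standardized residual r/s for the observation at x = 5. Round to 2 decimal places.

ŷ = -1.5 + 3·5 = 13.5
r = 13.3 − 13.5 = -0.2
r/s = -0.2 / 1.06 = -0.19

-0.19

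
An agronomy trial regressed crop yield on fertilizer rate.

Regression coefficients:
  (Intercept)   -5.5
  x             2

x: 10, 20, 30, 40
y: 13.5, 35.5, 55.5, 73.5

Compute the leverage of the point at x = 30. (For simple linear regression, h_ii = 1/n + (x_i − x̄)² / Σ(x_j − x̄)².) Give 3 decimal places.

x̄ = (10 + 20 + 30 + 40)/4 = 25
Σ(x − x̄)² = 225 + 25 + 25 + 225 = 500
h = 1/4 + (5)²/500 = 0.25 + 0.05 = 0.300

h = 0.300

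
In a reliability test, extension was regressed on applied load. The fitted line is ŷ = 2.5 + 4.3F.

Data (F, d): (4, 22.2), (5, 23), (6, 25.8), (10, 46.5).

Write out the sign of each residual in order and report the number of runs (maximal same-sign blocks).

F=4: ŷ = 2.5 + 4.3·4 = 19.7; e = 22.2 − 19.7 = 2.5
F=5: ŷ = 2.5 + 4.3·5 = 24; e = 23 − 24 = -1
F=6: ŷ = 2.5 + 4.3·6 = 28.3; e = 25.8 − 28.3 = -2.5
F=10: ŷ = 2.5 + 4.3·10 = 45.5; e = 46.5 − 45.5 = 1
Signs: + − − +
Runs: +×1, −×2, +×1 → 3

3 runs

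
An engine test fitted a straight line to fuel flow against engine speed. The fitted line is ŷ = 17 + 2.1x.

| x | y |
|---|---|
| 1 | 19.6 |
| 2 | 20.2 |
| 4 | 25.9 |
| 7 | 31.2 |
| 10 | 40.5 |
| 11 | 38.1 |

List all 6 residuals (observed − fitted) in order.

0.5, -1, 0.5, -0.5, 2.5, -2

x=1: ŷ = 17 + 2.1·1 = 19.1; r = 19.6 − 19.1 = 0.5
x=2: ŷ = 17 + 2.1·2 = 21.2; r = 20.2 − 21.2 = -1
x=4: ŷ = 17 + 2.1·4 = 25.4; r = 25.9 − 25.4 = 0.5
x=7: ŷ = 17 + 2.1·7 = 31.7; r = 31.2 − 31.7 = -0.5
x=10: ŷ = 17 + 2.1·10 = 38; r = 40.5 − 38 = 2.5
x=11: ŷ = 17 + 2.1·11 = 40.1; r = 38.1 − 40.1 = -2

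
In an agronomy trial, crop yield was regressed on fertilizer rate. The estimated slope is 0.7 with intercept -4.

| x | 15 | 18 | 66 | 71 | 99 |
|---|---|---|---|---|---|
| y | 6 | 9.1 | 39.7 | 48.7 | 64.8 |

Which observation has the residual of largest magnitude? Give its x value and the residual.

x = 71, e = 3

x=15: ŷ = -4 + 0.7·15 = 6.5; e = 6 − 6.5 = -0.5
x=18: ŷ = -4 + 0.7·18 = 8.6; e = 9.1 − 8.6 = 0.5
x=66: ŷ = -4 + 0.7·66 = 42.2; e = 39.7 − 42.2 = -2.5
x=71: ŷ = -4 + 0.7·71 = 45.7; e = 48.7 − 45.7 = 3
x=99: ŷ = -4 + 0.7·99 = 65.3; e = 64.8 − 65.3 = -0.5
Largest |e| is 3 at x = 71, residual 3.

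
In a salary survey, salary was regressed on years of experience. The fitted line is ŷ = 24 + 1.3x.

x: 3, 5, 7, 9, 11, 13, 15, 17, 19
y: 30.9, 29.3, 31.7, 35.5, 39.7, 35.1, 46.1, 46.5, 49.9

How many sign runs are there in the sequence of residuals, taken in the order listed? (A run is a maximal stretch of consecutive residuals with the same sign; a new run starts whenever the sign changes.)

5 runs

x=3: ŷ = 24 + 1.3·3 = 27.9; e = 30.9 − 27.9 = 3
x=5: ŷ = 24 + 1.3·5 = 30.5; e = 29.3 − 30.5 = -1.2
x=7: ŷ = 24 + 1.3·7 = 33.1; e = 31.7 − 33.1 = -1.4
x=9: ŷ = 24 + 1.3·9 = 35.7; e = 35.5 − 35.7 = -0.2
x=11: ŷ = 24 + 1.3·11 = 38.3; e = 39.7 − 38.3 = 1.4
x=13: ŷ = 24 + 1.3·13 = 40.9; e = 35.1 − 40.9 = -5.8
x=15: ŷ = 24 + 1.3·15 = 43.5; e = 46.1 − 43.5 = 2.6
x=17: ŷ = 24 + 1.3·17 = 46.1; e = 46.5 − 46.1 = 0.4
x=19: ŷ = 24 + 1.3·19 = 48.7; e = 49.9 − 48.7 = 1.2
Signs: + − − − + − + + +
Runs: +×1, −×3, +×1, −×1, +×3 → 5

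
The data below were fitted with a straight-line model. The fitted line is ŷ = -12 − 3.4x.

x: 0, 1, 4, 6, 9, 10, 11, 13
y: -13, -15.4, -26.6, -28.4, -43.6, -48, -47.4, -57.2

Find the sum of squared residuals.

SSE = 28

x=0: ŷ = -12 − 3.4·0 = -12; r = -13 − (-12) = -1
x=1: ŷ = -12 − 3.4·1 = -15.4; r = -15.4 − (-15.4) = 0
x=4: ŷ = -12 − 3.4·4 = -25.6; r = -26.6 − (-25.6) = -1
x=6: ŷ = -12 − 3.4·6 = -32.4; r = -28.4 − (-32.4) = 4
x=9: ŷ = -12 − 3.4·9 = -42.6; r = -43.6 − (-42.6) = -1
x=10: ŷ = -12 − 3.4·10 = -46; r = -48 − (-46) = -2
x=11: ŷ = -12 − 3.4·11 = -49.4; r = -47.4 − (-49.4) = 2
x=13: ŷ = -12 − 3.4·13 = -56.2; r = -57.2 − (-56.2) = -1
SSE = 1 + 0 + 1 + 16 + 1 + 4 + 4 + 1 = 28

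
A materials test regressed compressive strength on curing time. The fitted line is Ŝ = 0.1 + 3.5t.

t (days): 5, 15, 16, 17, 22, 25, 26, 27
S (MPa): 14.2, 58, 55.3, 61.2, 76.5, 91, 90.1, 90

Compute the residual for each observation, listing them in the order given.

-3.4, 5.4, -0.8, 1.6, -0.6, 3.4, -1, -4.6

t=5: Ŝ = 0.1 + 3.5·5 = 17.6; e = 14.2 − 17.6 = -3.4
t=15: Ŝ = 0.1 + 3.5·15 = 52.6; e = 58 − 52.6 = 5.4
t=16: Ŝ = 0.1 + 3.5·16 = 56.1; e = 55.3 − 56.1 = -0.8
t=17: Ŝ = 0.1 + 3.5·17 = 59.6; e = 61.2 − 59.6 = 1.6
t=22: Ŝ = 0.1 + 3.5·22 = 77.1; e = 76.5 − 77.1 = -0.6
t=25: Ŝ = 0.1 + 3.5·25 = 87.6; e = 91 − 87.6 = 3.4
t=26: Ŝ = 0.1 + 3.5·26 = 91.1; e = 90.1 − 91.1 = -1
t=27: Ŝ = 0.1 + 3.5·27 = 94.6; e = 90 − 94.6 = -4.6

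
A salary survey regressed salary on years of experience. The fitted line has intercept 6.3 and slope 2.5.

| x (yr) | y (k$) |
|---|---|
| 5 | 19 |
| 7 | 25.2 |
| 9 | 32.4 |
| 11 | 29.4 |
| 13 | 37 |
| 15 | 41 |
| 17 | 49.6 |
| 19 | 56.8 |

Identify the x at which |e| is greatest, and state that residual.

x = 11, e = -4.4

x=5: ŷ = 6.3 + 2.5·5 = 18.8; e = 19 − 18.8 = 0.2
x=7: ŷ = 6.3 + 2.5·7 = 23.8; e = 25.2 − 23.8 = 1.4
x=9: ŷ = 6.3 + 2.5·9 = 28.8; e = 32.4 − 28.8 = 3.6
x=11: ŷ = 6.3 + 2.5·11 = 33.8; e = 29.4 − 33.8 = -4.4
x=13: ŷ = 6.3 + 2.5·13 = 38.8; e = 37 − 38.8 = -1.8
x=15: ŷ = 6.3 + 2.5·15 = 43.8; e = 41 − 43.8 = -2.8
x=17: ŷ = 6.3 + 2.5·17 = 48.8; e = 49.6 − 48.8 = 0.8
x=19: ŷ = 6.3 + 2.5·19 = 53.8; e = 56.8 − 53.8 = 3
Largest |e| is 4.4 at x = 11, residual -4.4.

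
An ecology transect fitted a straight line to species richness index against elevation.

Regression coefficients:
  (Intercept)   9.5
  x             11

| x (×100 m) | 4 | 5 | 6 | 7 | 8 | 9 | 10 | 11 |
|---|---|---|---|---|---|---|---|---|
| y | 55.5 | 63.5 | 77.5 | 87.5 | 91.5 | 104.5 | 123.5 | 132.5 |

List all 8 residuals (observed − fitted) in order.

x=4: ŷ = 9.5 + 11·4 = 53.5; r = 55.5 − 53.5 = 2
x=5: ŷ = 9.5 + 11·5 = 64.5; r = 63.5 − 64.5 = -1
x=6: ŷ = 9.5 + 11·6 = 75.5; r = 77.5 − 75.5 = 2
x=7: ŷ = 9.5 + 11·7 = 86.5; r = 87.5 − 86.5 = 1
x=8: ŷ = 9.5 + 11·8 = 97.5; r = 91.5 − 97.5 = -6
x=9: ŷ = 9.5 + 11·9 = 108.5; r = 104.5 − 108.5 = -4
x=10: ŷ = 9.5 + 11·10 = 119.5; r = 123.5 − 119.5 = 4
x=11: ŷ = 9.5 + 11·11 = 130.5; r = 132.5 − 130.5 = 2

2, -1, 2, 1, -6, -4, 4, 2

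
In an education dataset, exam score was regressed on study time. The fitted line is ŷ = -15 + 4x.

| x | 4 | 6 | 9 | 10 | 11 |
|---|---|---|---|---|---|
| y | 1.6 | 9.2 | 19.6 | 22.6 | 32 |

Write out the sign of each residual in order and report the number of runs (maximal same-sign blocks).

3 runs

x=4: ŷ = -15 + 4·4 = 1; e = 1.6 − 1 = 0.6
x=6: ŷ = -15 + 4·6 = 9; e = 9.2 − 9 = 0.2
x=9: ŷ = -15 + 4·9 = 21; e = 19.6 − 21 = -1.4
x=10: ŷ = -15 + 4·10 = 25; e = 22.6 − 25 = -2.4
x=11: ŷ = -15 + 4·11 = 29; e = 32 − 29 = 3
Signs: + + − − +
Runs: +×2, −×2, +×1 → 3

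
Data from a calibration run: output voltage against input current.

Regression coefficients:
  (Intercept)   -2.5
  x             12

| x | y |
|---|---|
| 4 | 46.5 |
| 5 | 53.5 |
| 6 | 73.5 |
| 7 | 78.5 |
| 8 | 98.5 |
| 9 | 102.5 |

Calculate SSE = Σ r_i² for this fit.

SSE = 76

x=4: ŷ = -2.5 + 12·4 = 45.5; r = 46.5 − 45.5 = 1
x=5: ŷ = -2.5 + 12·5 = 57.5; r = 53.5 − 57.5 = -4
x=6: ŷ = -2.5 + 12·6 = 69.5; r = 73.5 − 69.5 = 4
x=7: ŷ = -2.5 + 12·7 = 81.5; r = 78.5 − 81.5 = -3
x=8: ŷ = -2.5 + 12·8 = 93.5; r = 98.5 − 93.5 = 5
x=9: ŷ = -2.5 + 12·9 = 105.5; r = 102.5 − 105.5 = -3
SSE = 1 + 16 + 16 + 9 + 25 + 9 = 76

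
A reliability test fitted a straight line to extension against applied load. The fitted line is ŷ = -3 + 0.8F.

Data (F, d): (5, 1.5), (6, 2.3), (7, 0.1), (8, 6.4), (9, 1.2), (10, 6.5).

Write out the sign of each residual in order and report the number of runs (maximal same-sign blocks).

5 runs

F=5: ŷ = -3 + 0.8·5 = 1; r = 1.5 − 1 = 0.5
F=6: ŷ = -3 + 0.8·6 = 1.8; r = 2.3 − 1.8 = 0.5
F=7: ŷ = -3 + 0.8·7 = 2.6; r = 0.1 − 2.6 = -2.5
F=8: ŷ = -3 + 0.8·8 = 3.4; r = 6.4 − 3.4 = 3
F=9: ŷ = -3 + 0.8·9 = 4.2; r = 1.2 − 4.2 = -3
F=10: ŷ = -3 + 0.8·10 = 5; r = 6.5 − 5 = 1.5
Signs: + + − + − +
Runs: +×2, −×1, +×1, −×1, +×1 → 5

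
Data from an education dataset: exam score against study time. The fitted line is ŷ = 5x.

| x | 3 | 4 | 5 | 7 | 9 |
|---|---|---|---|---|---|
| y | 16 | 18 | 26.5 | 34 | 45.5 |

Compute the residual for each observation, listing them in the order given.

1, -2, 1.5, -1, 0.5

x=3: ŷ = 5·3 = 15; e = 16 − 15 = 1
x=4: ŷ = 5·4 = 20; e = 18 − 20 = -2
x=5: ŷ = 5·5 = 25; e = 26.5 − 25 = 1.5
x=7: ŷ = 5·7 = 35; e = 34 − 35 = -1
x=9: ŷ = 5·9 = 45; e = 45.5 − 45 = 0.5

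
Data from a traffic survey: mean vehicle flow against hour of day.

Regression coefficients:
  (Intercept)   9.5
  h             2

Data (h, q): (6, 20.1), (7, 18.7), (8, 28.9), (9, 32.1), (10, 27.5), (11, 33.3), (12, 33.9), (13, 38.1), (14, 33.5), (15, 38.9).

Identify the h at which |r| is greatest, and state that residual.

h=6: q̂ = 9.5 + 2·6 = 21.5; r = 20.1 − 21.5 = -1.4
h=7: q̂ = 9.5 + 2·7 = 23.5; r = 18.7 − 23.5 = -4.8
h=8: q̂ = 9.5 + 2·8 = 25.5; r = 28.9 − 25.5 = 3.4
h=9: q̂ = 9.5 + 2·9 = 27.5; r = 32.1 − 27.5 = 4.6
h=10: q̂ = 9.5 + 2·10 = 29.5; r = 27.5 − 29.5 = -2
h=11: q̂ = 9.5 + 2·11 = 31.5; r = 33.3 − 31.5 = 1.8
h=12: q̂ = 9.5 + 2·12 = 33.5; r = 33.9 − 33.5 = 0.4
h=13: q̂ = 9.5 + 2·13 = 35.5; r = 38.1 − 35.5 = 2.6
h=14: q̂ = 9.5 + 2·14 = 37.5; r = 33.5 − 37.5 = -4
h=15: q̂ = 9.5 + 2·15 = 39.5; r = 38.9 − 39.5 = -0.6
Largest |r| is 4.8 at h = 7, residual -4.8.

h = 7, r = -4.8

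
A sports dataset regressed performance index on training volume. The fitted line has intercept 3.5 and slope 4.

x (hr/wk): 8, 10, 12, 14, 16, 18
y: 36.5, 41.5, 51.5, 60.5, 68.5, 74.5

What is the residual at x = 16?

r = 1

ŷ = 3.5 + 4·16 = 67.5
r = 68.5 − 67.5 = 1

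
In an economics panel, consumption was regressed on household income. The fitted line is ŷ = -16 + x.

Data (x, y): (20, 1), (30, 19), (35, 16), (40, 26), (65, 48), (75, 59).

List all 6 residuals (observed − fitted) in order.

-3, 5, -3, 2, -1, 0

x=20: ŷ = -16 + 20 = 4; e = 1 − 4 = -3
x=30: ŷ = -16 + 30 = 14; e = 19 − 14 = 5
x=35: ŷ = -16 + 35 = 19; e = 16 − 19 = -3
x=40: ŷ = -16 + 40 = 24; e = 26 − 24 = 2
x=65: ŷ = -16 + 65 = 49; e = 48 − 49 = -1
x=75: ŷ = -16 + 75 = 59; e = 59 − 59 = 0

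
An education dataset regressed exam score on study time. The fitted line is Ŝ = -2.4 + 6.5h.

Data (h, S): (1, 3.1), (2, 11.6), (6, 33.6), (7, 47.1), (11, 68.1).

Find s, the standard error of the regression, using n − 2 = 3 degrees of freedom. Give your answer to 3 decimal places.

h=1: Ŝ = -2.4 + 6.5·1 = 4.1; e = 3.1 − 4.1 = -1
h=2: Ŝ = -2.4 + 6.5·2 = 10.6; e = 11.6 − 10.6 = 1
h=6: Ŝ = -2.4 + 6.5·6 = 36.6; e = 33.6 − 36.6 = -3
h=7: Ŝ = -2.4 + 6.5·7 = 43.1; e = 47.1 − 43.1 = 4
h=11: Ŝ = -2.4 + 6.5·11 = 69.1; e = 68.1 − 69.1 = -1
SSE = 1 + 1 + 9 + 16 + 1 = 28
s = √(28/3) = √9.33333 ≈ 3.055

s = 3.055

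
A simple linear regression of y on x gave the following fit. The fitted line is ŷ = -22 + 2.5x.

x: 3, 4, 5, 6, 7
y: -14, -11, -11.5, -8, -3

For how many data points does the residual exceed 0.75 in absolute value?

x=3: ŷ = -22 + 2.5·3 = -14.5; e = -14 − (-14.5) = 0.5
x=4: ŷ = -22 + 2.5·4 = -12; e = -11 − (-12) = 1
x=5: ŷ = -22 + 2.5·5 = -9.5; e = -11.5 − (-9.5) = -2
x=6: ŷ = -22 + 2.5·6 = -7; e = -8 − (-7) = -1
x=7: ŷ = -22 + 2.5·7 = -4.5; e = -3 − (-4.5) = 1.5
|e| > 0.75: x=4 (|e|=1), x=5 (|e|=2), x=6 (|e|=1), x=7 (|e|=1.5) → 4

4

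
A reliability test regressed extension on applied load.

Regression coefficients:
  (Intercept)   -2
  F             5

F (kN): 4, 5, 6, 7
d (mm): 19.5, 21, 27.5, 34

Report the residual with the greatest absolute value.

e = -2

F=4: ŷ = -2 + 5·4 = 18; e = 19.5 − 18 = 1.5
F=5: ŷ = -2 + 5·5 = 23; e = 21 − 23 = -2
F=6: ŷ = -2 + 5·6 = 28; e = 27.5 − 28 = -0.5
F=7: ŷ = -2 + 5·7 = 33; e = 34 − 33 = 1
Largest |e| is 2 at F = 5, residual -2.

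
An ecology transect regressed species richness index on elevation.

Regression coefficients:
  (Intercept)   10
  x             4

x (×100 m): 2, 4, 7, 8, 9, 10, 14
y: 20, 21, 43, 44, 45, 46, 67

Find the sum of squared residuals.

x=2: ŷ = 10 + 4·2 = 18; r = 20 − 18 = 2
x=4: ŷ = 10 + 4·4 = 26; r = 21 − 26 = -5
x=7: ŷ = 10 + 4·7 = 38; r = 43 − 38 = 5
x=8: ŷ = 10 + 4·8 = 42; r = 44 − 42 = 2
x=9: ŷ = 10 + 4·9 = 46; r = 45 − 46 = -1
x=10: ŷ = 10 + 4·10 = 50; r = 46 − 50 = -4
x=14: ŷ = 10 + 4·14 = 66; r = 67 − 66 = 1
SSE = 4 + 25 + 25 + 4 + 1 + 16 + 1 = 76

SSE = 76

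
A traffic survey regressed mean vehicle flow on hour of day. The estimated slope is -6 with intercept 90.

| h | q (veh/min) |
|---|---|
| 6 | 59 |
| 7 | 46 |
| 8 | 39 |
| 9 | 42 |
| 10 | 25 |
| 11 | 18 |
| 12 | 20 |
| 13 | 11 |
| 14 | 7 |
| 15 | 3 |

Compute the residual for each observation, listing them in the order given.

5, -2, -3, 6, -5, -6, 2, -1, 1, 3

h=6: q̂ = 90 − 6·6 = 54; r = 59 − 54 = 5
h=7: q̂ = 90 − 6·7 = 48; r = 46 − 48 = -2
h=8: q̂ = 90 − 6·8 = 42; r = 39 − 42 = -3
h=9: q̂ = 90 − 6·9 = 36; r = 42 − 36 = 6
h=10: q̂ = 90 − 6·10 = 30; r = 25 − 30 = -5
h=11: q̂ = 90 − 6·11 = 24; r = 18 − 24 = -6
h=12: q̂ = 90 − 6·12 = 18; r = 20 − 18 = 2
h=13: q̂ = 90 − 6·13 = 12; r = 11 − 12 = -1
h=14: q̂ = 90 − 6·14 = 6; r = 7 − 6 = 1
h=15: q̂ = 90 − 6·15 = 0; r = 3 − 0 = 3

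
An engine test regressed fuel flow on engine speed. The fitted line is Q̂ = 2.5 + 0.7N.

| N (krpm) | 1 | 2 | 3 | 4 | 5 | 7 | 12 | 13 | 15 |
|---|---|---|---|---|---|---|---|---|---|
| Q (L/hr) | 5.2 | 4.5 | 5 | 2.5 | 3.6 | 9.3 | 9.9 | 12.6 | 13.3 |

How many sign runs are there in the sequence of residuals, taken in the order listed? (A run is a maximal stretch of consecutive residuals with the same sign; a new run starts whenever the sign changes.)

N=1: Q̂ = 2.5 + 0.7·1 = 3.2; e = 5.2 − 3.2 = 2
N=2: Q̂ = 2.5 + 0.7·2 = 3.9; e = 4.5 − 3.9 = 0.6
N=3: Q̂ = 2.5 + 0.7·3 = 4.6; e = 5 − 4.6 = 0.4
N=4: Q̂ = 2.5 + 0.7·4 = 5.3; e = 2.5 − 5.3 = -2.8
N=5: Q̂ = 2.5 + 0.7·5 = 6; e = 3.6 − 6 = -2.4
N=7: Q̂ = 2.5 + 0.7·7 = 7.4; e = 9.3 − 7.4 = 1.9
N=12: Q̂ = 2.5 + 0.7·12 = 10.9; e = 9.9 − 10.9 = -1
N=13: Q̂ = 2.5 + 0.7·13 = 11.6; e = 12.6 − 11.6 = 1
N=15: Q̂ = 2.5 + 0.7·15 = 13; e = 13.3 − 13 = 0.3
Signs: + + + − − + − + +
Runs: +×3, −×2, +×1, −×1, +×2 → 5

5 runs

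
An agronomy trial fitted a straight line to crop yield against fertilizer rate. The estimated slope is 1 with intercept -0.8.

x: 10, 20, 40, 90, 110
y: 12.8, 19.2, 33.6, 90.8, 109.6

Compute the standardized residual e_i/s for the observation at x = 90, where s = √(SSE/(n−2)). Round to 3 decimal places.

x=10: ŷ = -0.8 + 10 = 9.2; e = 12.8 − 9.2 = 3.6
x=20: ŷ = -0.8 + 20 = 19.2; e = 19.2 − 19.2 = 0
x=40: ŷ = -0.8 + 40 = 39.2; e = 33.6 − 39.2 = -5.6
x=90: ŷ = -0.8 + 90 = 89.2; e = 90.8 − 89.2 = 1.6
x=110: ŷ = -0.8 + 110 = 109.2; e = 109.6 − 109.2 = 0.4
SSE = 12.96 + 0 + 31.36 + 2.56 + 0.16 = 47.04
s = √(47.04/3) = 3.9598
e/s = 1.6 / 3.9598 = 0.404

0.404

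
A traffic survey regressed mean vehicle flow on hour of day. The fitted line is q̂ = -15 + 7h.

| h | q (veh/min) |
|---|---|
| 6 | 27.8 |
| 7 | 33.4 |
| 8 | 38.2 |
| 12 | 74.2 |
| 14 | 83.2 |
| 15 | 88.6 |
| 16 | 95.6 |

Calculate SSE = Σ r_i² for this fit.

h=6: q̂ = -15 + 7·6 = 27; r = 27.8 − 27 = 0.8
h=7: q̂ = -15 + 7·7 = 34; r = 33.4 − 34 = -0.6
h=8: q̂ = -15 + 7·8 = 41; r = 38.2 − 41 = -2.8
h=12: q̂ = -15 + 7·12 = 69; r = 74.2 − 69 = 5.2
h=14: q̂ = -15 + 7·14 = 83; r = 83.2 − 83 = 0.2
h=15: q̂ = -15 + 7·15 = 90; r = 88.6 − 90 = -1.4
h=16: q̂ = -15 + 7·16 = 97; r = 95.6 − 97 = -1.4
SSE = 0.64 + 0.36 + 7.84 + 27.04 + 0.04 + 1.96 + 1.96 = 39.84

SSE = 39.84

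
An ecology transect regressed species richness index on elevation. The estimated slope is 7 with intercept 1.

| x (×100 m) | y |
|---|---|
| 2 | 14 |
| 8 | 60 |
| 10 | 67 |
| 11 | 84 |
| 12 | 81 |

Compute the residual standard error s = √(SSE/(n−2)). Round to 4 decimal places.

s = 5.0990

x=2: ŷ = 1 + 7·2 = 15; r = 14 − 15 = -1
x=8: ŷ = 1 + 7·8 = 57; r = 60 − 57 = 3
x=10: ŷ = 1 + 7·10 = 71; r = 67 − 71 = -4
x=11: ŷ = 1 + 7·11 = 78; r = 84 − 78 = 6
x=12: ŷ = 1 + 7·12 = 85; r = 81 − 85 = -4
SSE = 1 + 9 + 16 + 36 + 16 = 78
s = √(78/3) = √26 ≈ 5.0990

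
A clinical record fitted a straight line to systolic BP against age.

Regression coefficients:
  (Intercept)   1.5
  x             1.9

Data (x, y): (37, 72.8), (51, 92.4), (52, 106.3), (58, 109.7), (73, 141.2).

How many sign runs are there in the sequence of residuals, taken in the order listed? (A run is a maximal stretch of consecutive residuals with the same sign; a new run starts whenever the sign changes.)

5 runs

x=37: ŷ = 1.5 + 1.9·37 = 71.8; e = 72.8 − 71.8 = 1
x=51: ŷ = 1.5 + 1.9·51 = 98.4; e = 92.4 − 98.4 = -6
x=52: ŷ = 1.5 + 1.9·52 = 100.3; e = 106.3 − 100.3 = 6
x=58: ŷ = 1.5 + 1.9·58 = 111.7; e = 109.7 − 111.7 = -2
x=73: ŷ = 1.5 + 1.9·73 = 140.2; e = 141.2 − 140.2 = 1
Signs: + − + − +
Runs: +×1, −×1, +×1, −×1, +×1 → 5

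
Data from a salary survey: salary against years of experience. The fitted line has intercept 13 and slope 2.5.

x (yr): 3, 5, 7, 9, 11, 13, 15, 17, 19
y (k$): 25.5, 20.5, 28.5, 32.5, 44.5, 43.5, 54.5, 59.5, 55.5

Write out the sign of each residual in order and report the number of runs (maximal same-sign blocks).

6 runs

x=3: ŷ = 13 + 2.5·3 = 20.5; e = 25.5 − 20.5 = 5
x=5: ŷ = 13 + 2.5·5 = 25.5; e = 20.5 − 25.5 = -5
x=7: ŷ = 13 + 2.5·7 = 30.5; e = 28.5 − 30.5 = -2
x=9: ŷ = 13 + 2.5·9 = 35.5; e = 32.5 − 35.5 = -3
x=11: ŷ = 13 + 2.5·11 = 40.5; e = 44.5 − 40.5 = 4
x=13: ŷ = 13 + 2.5·13 = 45.5; e = 43.5 − 45.5 = -2
x=15: ŷ = 13 + 2.5·15 = 50.5; e = 54.5 − 50.5 = 4
x=17: ŷ = 13 + 2.5·17 = 55.5; e = 59.5 − 55.5 = 4
x=19: ŷ = 13 + 2.5·19 = 60.5; e = 55.5 − 60.5 = -5
Signs: + − − − + − + + −
Runs: +×1, −×3, +×1, −×1, +×2, −×1 → 6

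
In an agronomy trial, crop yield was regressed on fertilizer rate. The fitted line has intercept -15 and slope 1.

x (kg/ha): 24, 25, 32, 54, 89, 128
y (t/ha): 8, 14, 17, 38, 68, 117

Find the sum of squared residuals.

x=24: ŷ = -15 + 24 = 9; e = 8 − 9 = -1
x=25: ŷ = -15 + 25 = 10; e = 14 − 10 = 4
x=32: ŷ = -15 + 32 = 17; e = 17 − 17 = 0
x=54: ŷ = -15 + 54 = 39; e = 38 − 39 = -1
x=89: ŷ = -15 + 89 = 74; e = 68 − 74 = -6
x=128: ŷ = -15 + 128 = 113; e = 117 − 113 = 4
SSE = 1 + 16 + 0 + 1 + 36 + 16 = 70

SSE = 70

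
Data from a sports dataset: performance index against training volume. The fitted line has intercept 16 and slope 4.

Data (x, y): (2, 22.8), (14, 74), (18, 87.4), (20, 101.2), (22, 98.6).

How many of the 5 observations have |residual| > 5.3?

1

x=2: ŷ = 16 + 4·2 = 24; e = 22.8 − 24 = -1.2
x=14: ŷ = 16 + 4·14 = 72; e = 74 − 72 = 2
x=18: ŷ = 16 + 4·18 = 88; e = 87.4 − 88 = -0.6
x=20: ŷ = 16 + 4·20 = 96; e = 101.2 − 96 = 5.2
x=22: ŷ = 16 + 4·22 = 104; e = 98.6 − 104 = -5.4
|e| > 5.3: x=22 (|e|=5.4) → 1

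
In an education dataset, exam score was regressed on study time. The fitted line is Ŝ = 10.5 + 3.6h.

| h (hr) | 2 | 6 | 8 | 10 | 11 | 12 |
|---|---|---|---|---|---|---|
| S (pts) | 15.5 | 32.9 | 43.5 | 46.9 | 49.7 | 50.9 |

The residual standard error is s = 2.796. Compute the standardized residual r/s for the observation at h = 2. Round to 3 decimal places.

Ŝ = 10.5 + 3.6·2 = 17.7
r = 15.5 − 17.7 = -2.2
r/s = -2.2 / 2.796 = -0.787

-0.787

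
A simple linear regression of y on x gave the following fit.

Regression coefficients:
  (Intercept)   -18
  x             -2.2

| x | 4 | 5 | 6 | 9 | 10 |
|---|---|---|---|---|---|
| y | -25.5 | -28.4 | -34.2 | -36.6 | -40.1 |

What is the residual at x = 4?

ŷ = -18 − 2.2·4 = -26.8
r = -25.5 − (-26.8) = 1.3

r = 1.3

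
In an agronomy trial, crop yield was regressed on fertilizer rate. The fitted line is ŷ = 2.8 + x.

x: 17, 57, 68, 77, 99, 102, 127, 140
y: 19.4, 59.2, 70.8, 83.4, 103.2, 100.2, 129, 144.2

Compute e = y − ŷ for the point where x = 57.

e = -0.6

ŷ = 2.8 + 57 = 59.8
e = 59.2 − 59.8 = -0.6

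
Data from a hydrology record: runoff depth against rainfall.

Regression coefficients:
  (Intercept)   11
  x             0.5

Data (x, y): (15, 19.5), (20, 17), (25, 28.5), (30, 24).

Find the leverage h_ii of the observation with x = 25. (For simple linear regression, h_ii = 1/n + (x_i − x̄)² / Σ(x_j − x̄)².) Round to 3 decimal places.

h = 0.300

x̄ = (15 + 20 + 25 + 30)/4 = 22.5
Σ(x − x̄)² = 56.25 + 6.25 + 6.25 + 56.25 = 125
h = 1/4 + (2.5)²/125 = 0.25 + 0.05 = 0.300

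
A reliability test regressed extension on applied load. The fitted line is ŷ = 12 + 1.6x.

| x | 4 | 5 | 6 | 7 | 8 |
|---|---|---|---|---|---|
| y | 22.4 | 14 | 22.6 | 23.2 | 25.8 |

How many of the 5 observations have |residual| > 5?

x=4: ŷ = 12 + 1.6·4 = 18.4; r = 22.4 − 18.4 = 4
x=5: ŷ = 12 + 1.6·5 = 20; r = 14 − 20 = -6
x=6: ŷ = 12 + 1.6·6 = 21.6; r = 22.6 − 21.6 = 1
x=7: ŷ = 12 + 1.6·7 = 23.2; r = 23.2 − 23.2 = 0
x=8: ŷ = 12 + 1.6·8 = 24.8; r = 25.8 − 24.8 = 1
|r| > 5: x=5 (|r|=6) → 1

1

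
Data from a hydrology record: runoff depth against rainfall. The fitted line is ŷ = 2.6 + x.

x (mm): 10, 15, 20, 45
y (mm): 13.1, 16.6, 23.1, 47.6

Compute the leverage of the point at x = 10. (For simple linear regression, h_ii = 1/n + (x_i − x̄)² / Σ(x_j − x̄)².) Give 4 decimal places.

h = 0.4655

x̄ = (10 + 15 + 20 + 45)/4 = 22.5
Σ(x − x̄)² = 156.25 + 56.25 + 6.25 + 506.25 = 725
h = 1/4 + (-12.5)²/725 = 0.25 + 0.215517 = 0.4655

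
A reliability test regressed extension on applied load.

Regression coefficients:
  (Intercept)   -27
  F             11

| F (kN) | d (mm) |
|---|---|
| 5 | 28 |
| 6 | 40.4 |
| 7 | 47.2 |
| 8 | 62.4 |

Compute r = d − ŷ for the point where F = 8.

ŷ = -27 + 11·8 = 61
r = 62.4 − 61 = 1.4

r = 1.4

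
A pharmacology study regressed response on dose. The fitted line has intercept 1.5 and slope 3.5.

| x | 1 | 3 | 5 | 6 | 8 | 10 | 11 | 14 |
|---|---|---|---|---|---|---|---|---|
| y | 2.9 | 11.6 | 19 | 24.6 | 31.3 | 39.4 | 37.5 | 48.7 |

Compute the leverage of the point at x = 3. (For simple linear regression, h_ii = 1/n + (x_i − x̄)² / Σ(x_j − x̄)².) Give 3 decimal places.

h = 0.262

x̄ = (1 + 3 + 5 + 6 + 8 + 10 + 11 + 14)/8 = 7.25
Σ(x − x̄)² = 39.0625 + 18.0625 + 5.0625 + 1.5625 + 0.5625 + 7.5625 + 14.0625 + 45.5625 = 131.5
h = 1/8 + (-4.25)²/131.5 = 0.125 + 0.137357 = 0.262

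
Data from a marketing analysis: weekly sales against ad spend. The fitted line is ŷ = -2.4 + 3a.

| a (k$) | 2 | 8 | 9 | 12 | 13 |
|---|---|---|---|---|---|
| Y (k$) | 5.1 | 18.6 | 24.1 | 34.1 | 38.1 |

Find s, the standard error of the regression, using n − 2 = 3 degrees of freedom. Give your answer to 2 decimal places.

s = 2.16

a=2: ŷ = -2.4 + 3·2 = 3.6; r = 5.1 − 3.6 = 1.5
a=8: ŷ = -2.4 + 3·8 = 21.6; r = 18.6 − 21.6 = -3
a=9: ŷ = -2.4 + 3·9 = 24.6; r = 24.1 − 24.6 = -0.5
a=12: ŷ = -2.4 + 3·12 = 33.6; r = 34.1 − 33.6 = 0.5
a=13: ŷ = -2.4 + 3·13 = 36.6; r = 38.1 − 36.6 = 1.5
SSE = 2.25 + 9 + 0.25 + 0.25 + 2.25 = 14
s = √(14/3) = √4.66667 ≈ 2.16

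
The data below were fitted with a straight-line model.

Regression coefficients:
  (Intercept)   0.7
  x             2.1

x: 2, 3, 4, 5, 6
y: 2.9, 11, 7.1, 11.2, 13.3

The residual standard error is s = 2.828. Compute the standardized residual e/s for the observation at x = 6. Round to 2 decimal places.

ŷ = 0.7 + 2.1·6 = 13.3
e = 13.3 − 13.3 = 0
e/s = 0 / 2.828 = 0.00

0.00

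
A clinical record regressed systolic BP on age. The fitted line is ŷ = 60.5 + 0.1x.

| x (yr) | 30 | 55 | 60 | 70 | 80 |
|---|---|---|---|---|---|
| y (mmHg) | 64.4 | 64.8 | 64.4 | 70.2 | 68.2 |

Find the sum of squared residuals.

SSE = 14.04

x=30: ŷ = 60.5 + 0.1·30 = 63.5; r = 64.4 − 63.5 = 0.9
x=55: ŷ = 60.5 + 0.1·55 = 66; r = 64.8 − 66 = -1.2
x=60: ŷ = 60.5 + 0.1·60 = 66.5; r = 64.4 − 66.5 = -2.1
x=70: ŷ = 60.5 + 0.1·70 = 67.5; r = 70.2 − 67.5 = 2.7
x=80: ŷ = 60.5 + 0.1·80 = 68.5; r = 68.2 − 68.5 = -0.3
SSE = 0.81 + 1.44 + 4.41 + 7.29 + 0.09 = 14.04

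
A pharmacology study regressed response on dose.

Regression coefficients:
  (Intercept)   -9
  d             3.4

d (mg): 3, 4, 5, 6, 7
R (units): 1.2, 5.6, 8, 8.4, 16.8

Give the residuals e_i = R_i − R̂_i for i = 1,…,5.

d=3: R̂ = -9 + 3.4·3 = 1.2; e = 1.2 − 1.2 = 0
d=4: R̂ = -9 + 3.4·4 = 4.6; e = 5.6 − 4.6 = 1
d=5: R̂ = -9 + 3.4·5 = 8; e = 8 − 8 = 0
d=6: R̂ = -9 + 3.4·6 = 11.4; e = 8.4 − 11.4 = -3
d=7: R̂ = -9 + 3.4·7 = 14.8; e = 16.8 − 14.8 = 2

0, 1, 0, -3, 2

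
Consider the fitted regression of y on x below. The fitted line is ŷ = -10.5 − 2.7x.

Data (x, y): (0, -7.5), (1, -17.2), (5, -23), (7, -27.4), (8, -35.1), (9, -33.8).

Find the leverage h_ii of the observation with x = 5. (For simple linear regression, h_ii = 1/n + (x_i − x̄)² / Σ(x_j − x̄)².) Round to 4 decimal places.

h = 0.1667

x̄ = (0 + 1 + 5 + 7 + 8 + 9)/6 = 5
Σ(x − x̄)² = 25 + 16 + 0 + 4 + 9 + 16 = 70
h = 1/6 + (0)²/70 = 0.166667 + 0 = 0.1667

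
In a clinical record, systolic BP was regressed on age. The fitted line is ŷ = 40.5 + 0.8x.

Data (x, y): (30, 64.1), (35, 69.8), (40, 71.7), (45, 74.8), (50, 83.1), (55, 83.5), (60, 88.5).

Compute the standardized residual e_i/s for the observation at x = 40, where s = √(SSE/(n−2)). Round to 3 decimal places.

x=30: ŷ = 40.5 + 0.8·30 = 64.5; e = 64.1 − 64.5 = -0.4
x=35: ŷ = 40.5 + 0.8·35 = 68.5; e = 69.8 − 68.5 = 1.3
x=40: ŷ = 40.5 + 0.8·40 = 72.5; e = 71.7 − 72.5 = -0.8
x=45: ŷ = 40.5 + 0.8·45 = 76.5; e = 74.8 − 76.5 = -1.7
x=50: ŷ = 40.5 + 0.8·50 = 80.5; e = 83.1 − 80.5 = 2.6
x=55: ŷ = 40.5 + 0.8·55 = 84.5; e = 83.5 − 84.5 = -1
x=60: ŷ = 40.5 + 0.8·60 = 88.5; e = 88.5 − 88.5 = 0
SSE = 0.16 + 1.69 + 0.64 + 2.89 + 6.76 + 1 + 0 = 13.14
s = √(13.14/5) = 1.62111
e/s = -0.8 / 1.62111 = -0.493

-0.493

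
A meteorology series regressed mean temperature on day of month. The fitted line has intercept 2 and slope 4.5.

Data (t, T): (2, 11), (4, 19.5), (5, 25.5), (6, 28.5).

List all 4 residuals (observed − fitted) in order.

0, -0.5, 1, -0.5

t=2: ŷ = 2 + 4.5·2 = 11; e = 11 − 11 = 0
t=4: ŷ = 2 + 4.5·4 = 20; e = 19.5 − 20 = -0.5
t=5: ŷ = 2 + 4.5·5 = 24.5; e = 25.5 − 24.5 = 1
t=6: ŷ = 2 + 4.5·6 = 29; e = 28.5 − 29 = -0.5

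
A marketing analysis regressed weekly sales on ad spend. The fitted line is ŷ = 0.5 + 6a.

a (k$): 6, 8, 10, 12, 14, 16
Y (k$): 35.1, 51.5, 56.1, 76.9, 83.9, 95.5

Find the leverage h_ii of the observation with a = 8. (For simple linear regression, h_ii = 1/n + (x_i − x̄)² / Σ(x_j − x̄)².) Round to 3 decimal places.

h = 0.295

ā = (6 + 8 + 10 + 12 + 14 + 16)/6 = 11
Σ(a − ā)² = 25 + 9 + 1 + 1 + 9 + 25 = 70
h = 1/6 + (-3)²/70 = 0.166667 + 0.128571 = 0.295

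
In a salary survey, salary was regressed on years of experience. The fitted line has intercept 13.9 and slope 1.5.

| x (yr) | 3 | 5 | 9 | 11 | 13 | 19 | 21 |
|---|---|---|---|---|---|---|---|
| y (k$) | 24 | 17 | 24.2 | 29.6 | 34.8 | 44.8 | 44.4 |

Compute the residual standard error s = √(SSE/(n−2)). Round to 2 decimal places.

s = 3.75

x=3: ŷ = 13.9 + 1.5·3 = 18.4; r = 24 − 18.4 = 5.6
x=5: ŷ = 13.9 + 1.5·5 = 21.4; r = 17 − 21.4 = -4.4
x=9: ŷ = 13.9 + 1.5·9 = 27.4; r = 24.2 − 27.4 = -3.2
x=11: ŷ = 13.9 + 1.5·11 = 30.4; r = 29.6 − 30.4 = -0.8
x=13: ŷ = 13.9 + 1.5·13 = 33.4; r = 34.8 − 33.4 = 1.4
x=19: ŷ = 13.9 + 1.5·19 = 42.4; r = 44.8 − 42.4 = 2.4
x=21: ŷ = 13.9 + 1.5·21 = 45.4; r = 44.4 − 45.4 = -1
SSE = 31.36 + 19.36 + 10.24 + 0.64 + 1.96 + 5.76 + 1 = 70.32
s = √(70.32/5) = √14.064 ≈ 3.75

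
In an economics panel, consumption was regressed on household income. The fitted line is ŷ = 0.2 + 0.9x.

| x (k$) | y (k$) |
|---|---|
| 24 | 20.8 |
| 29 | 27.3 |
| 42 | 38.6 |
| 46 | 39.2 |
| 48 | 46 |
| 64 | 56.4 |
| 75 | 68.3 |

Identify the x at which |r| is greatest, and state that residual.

x = 48, r = 2.6

x=24: ŷ = 0.2 + 0.9·24 = 21.8; r = 20.8 − 21.8 = -1
x=29: ŷ = 0.2 + 0.9·29 = 26.3; r = 27.3 − 26.3 = 1
x=42: ŷ = 0.2 + 0.9·42 = 38; r = 38.6 − 38 = 0.6
x=46: ŷ = 0.2 + 0.9·46 = 41.6; r = 39.2 − 41.6 = -2.4
x=48: ŷ = 0.2 + 0.9·48 = 43.4; r = 46 − 43.4 = 2.6
x=64: ŷ = 0.2 + 0.9·64 = 57.8; r = 56.4 − 57.8 = -1.4
x=75: ŷ = 0.2 + 0.9·75 = 67.7; r = 68.3 − 67.7 = 0.6
Largest |r| is 2.6 at x = 48, residual 2.6.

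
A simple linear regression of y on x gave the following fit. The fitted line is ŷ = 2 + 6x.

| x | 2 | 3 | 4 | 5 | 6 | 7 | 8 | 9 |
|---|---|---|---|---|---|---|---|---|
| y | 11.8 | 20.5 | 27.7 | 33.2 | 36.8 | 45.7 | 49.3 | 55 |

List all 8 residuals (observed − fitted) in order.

x=2: ŷ = 2 + 6·2 = 14; r = 11.8 − 14 = -2.2
x=3: ŷ = 2 + 6·3 = 20; r = 20.5 − 20 = 0.5
x=4: ŷ = 2 + 6·4 = 26; r = 27.7 − 26 = 1.7
x=5: ŷ = 2 + 6·5 = 32; r = 33.2 − 32 = 1.2
x=6: ŷ = 2 + 6·6 = 38; r = 36.8 − 38 = -1.2
x=7: ŷ = 2 + 6·7 = 44; r = 45.7 − 44 = 1.7
x=8: ŷ = 2 + 6·8 = 50; r = 49.3 − 50 = -0.7
x=9: ŷ = 2 + 6·9 = 56; r = 55 − 56 = -1

-2.2, 0.5, 1.7, 1.2, -1.2, 1.7, -0.7, -1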